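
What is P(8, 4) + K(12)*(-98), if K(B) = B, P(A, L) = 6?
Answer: -1170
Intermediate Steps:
P(8, 4) + K(12)*(-98) = 6 + 12*(-98) = 6 - 1176 = -1170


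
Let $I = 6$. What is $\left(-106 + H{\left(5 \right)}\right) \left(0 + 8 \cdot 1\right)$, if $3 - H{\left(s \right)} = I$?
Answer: $-872$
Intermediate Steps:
$H{\left(s \right)} = -3$ ($H{\left(s \right)} = 3 - 6 = -3$)
$\left(-106 + H{\left(5 \right)}\right) \left(0 + 8 \cdot 1\right) = \left(-106 - 3\right) \left(0 + 8 \cdot 1\right) = - 109 \left(0 + 8\right) = \left(-109\right) 8 = -872$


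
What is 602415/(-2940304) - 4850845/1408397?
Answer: -15111398435635/4141115332688 ≈ -3.6491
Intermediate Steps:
602415/(-2940304) - 4850845/1408397 = 602415*(-1/2940304) - 4850845*1/1408397 = -602415/2940304 - 4850845/1408397 = -15111398435635/4141115332688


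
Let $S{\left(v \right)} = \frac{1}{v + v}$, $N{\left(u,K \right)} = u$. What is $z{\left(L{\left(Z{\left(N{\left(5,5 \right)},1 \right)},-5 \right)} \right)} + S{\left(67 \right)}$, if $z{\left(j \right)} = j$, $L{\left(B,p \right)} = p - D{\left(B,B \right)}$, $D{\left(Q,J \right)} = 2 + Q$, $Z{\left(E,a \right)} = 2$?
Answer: $- \frac{1205}{134} \approx -8.9925$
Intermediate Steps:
$L{\left(B,p \right)} = -2 + p - B$ ($L{\left(B,p \right)} = p - \left(2 + B\right) = -2 + p - B$)
$S{\left(v \right)} = \frac{1}{2 v}$
$z{\left(L{\left(Z{\left(N{\left(5,5 \right)},1 \right)},-5 \right)} \right)} + S{\left(67 \right)} = \left(-2 - 5 - 2\right) + \frac{1}{2 \cdot 67} = \left(-2 - 5 - 2\right) + \frac{1}{2} \cdot \frac{1}{67} = -9 + \frac{1}{134} = - \frac{1205}{134}$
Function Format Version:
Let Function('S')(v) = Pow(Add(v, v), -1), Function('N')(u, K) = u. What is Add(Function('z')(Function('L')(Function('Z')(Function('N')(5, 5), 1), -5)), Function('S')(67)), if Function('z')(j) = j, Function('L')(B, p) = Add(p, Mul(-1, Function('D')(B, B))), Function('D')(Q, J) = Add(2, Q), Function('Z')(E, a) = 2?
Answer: Rational(-1205, 134) ≈ -8.9925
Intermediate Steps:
Function('L')(B, p) = Add(-2, p, Mul(-1, B)) (Function('L')(B, p) = Add(p, Mul(-1, Add(2, B))) = Add(p, Add(-2, Mul(-1, B))) = Add(-2, p, Mul(-1, B)))
Function('S')(v) = Mul(Rational(1, 2), Pow(v, -1)) (Function('S')(v) = Pow(Mul(2, v), -1) = Mul(Rational(1, 2), Pow(v, -1)))
Add(Function('z')(Function('L')(Function('Z')(Function('N')(5, 5), 1), -5)), Function('S')(67)) = Add(Add(-2, -5, Mul(-1, 2)), Mul(Rational(1, 2), Pow(67, -1))) = Add(Add(-2, -5, -2), Mul(Rational(1, 2), Rational(1, 67))) = Add(-9, Rational(1, 134)) = Rational(-1205, 134)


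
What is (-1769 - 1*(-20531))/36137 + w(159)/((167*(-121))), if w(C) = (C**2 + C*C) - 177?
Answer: -1441639011/730220359 ≈ -1.9743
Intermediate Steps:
w(C) = -177 + 2*C**2 (w(C) = (C**2 + C**2) - 177 = 2*C**2 - 177 = -177 + 2*C**2)
(-1769 - 1*(-20531))/36137 + w(159)/((167*(-121))) = (-1769 - 1*(-20531))/36137 + (-177 + 2*159**2)/((167*(-121))) = (-1769 + 20531)*(1/36137) + (-177 + 2*25281)/(-20207) = 18762*(1/36137) + (-177 + 50562)*(-1/20207) = 18762/36137 + 50385*(-1/20207) = 18762/36137 - 50385/20207 = -1441639011/730220359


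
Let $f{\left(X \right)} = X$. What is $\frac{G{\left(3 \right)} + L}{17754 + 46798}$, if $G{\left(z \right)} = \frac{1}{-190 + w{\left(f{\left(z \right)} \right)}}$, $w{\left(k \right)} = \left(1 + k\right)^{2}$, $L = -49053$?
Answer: $- \frac{8535223}{11232048} \approx -0.7599$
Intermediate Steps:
$G{\left(z \right)} = \frac{1}{-190 + \left(1 + z\right)^{2}}$
$\frac{G{\left(3 \right)} + L}{17754 + 46798} = \frac{\frac{1}{-190 + \left(1 + 3\right)^{2}} - 49053}{17754 + 46798} = \frac{\frac{1}{-190 + 4^{2}} - 49053}{64552} = \left(\frac{1}{-190 + 16} - 49053\right) \frac{1}{64552} = \left(\frac{1}{-174} - 49053\right) \frac{1}{64552} = \left(- \frac{1}{174} - 49053\right) \frac{1}{64552} = \left(- \frac{8535223}{174}\right) \frac{1}{64552} = - \frac{8535223}{11232048}$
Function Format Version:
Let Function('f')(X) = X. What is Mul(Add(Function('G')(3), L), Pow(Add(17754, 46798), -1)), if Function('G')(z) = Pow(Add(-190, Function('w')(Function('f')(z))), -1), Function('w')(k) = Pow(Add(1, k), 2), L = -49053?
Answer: Rational(-8535223, 11232048) ≈ -0.75990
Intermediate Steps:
Function('G')(z) = Pow(Add(-190, Pow(Add(1, z), 2)), -1)
Mul(Add(Function('G')(3), L), Pow(Add(17754, 46798), -1)) = Mul(Add(Pow(Add(-190, Pow(Add(1, 3), 2)), -1), -49053), Pow(Add(17754, 46798), -1)) = Mul(Add(Pow(Add(-190, Pow(4, 2)), -1), -49053), Pow(64552, -1)) = Mul(Add(Pow(Add(-190, 16), -1), -49053), Rational(1, 64552)) = Mul(Add(Pow(-174, -1), -49053), Rational(1, 64552)) = Mul(Add(Rational(-1, 174), -49053), Rational(1, 64552)) = Mul(Rational(-8535223, 174), Rational(1, 64552)) = Rational(-8535223, 11232048)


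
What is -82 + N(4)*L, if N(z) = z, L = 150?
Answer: 518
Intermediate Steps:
-82 + N(4)*L = -82 + 4*150 = -82 + 600 = 518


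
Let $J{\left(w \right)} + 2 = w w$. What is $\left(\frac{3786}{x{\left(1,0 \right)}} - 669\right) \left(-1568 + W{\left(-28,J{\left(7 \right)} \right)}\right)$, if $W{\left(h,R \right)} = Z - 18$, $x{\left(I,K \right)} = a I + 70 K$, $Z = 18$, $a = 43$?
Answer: $\frac{39170208}{43} \approx 9.1094 \cdot 10^{5}$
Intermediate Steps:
$x{\left(I,K \right)} = 43 I + 70 K$
$J{\left(w \right)} = -2 + w^{2}$ ($J{\left(w \right)} = -2 + w w = -2 + w^{2}$)
$W{\left(h,R \right)} = 0$ ($W{\left(h,R \right)} = 18 - 18 = 0$)
$\left(\frac{3786}{x{\left(1,0 \right)}} - 669\right) \left(-1568 + W{\left(-28,J{\left(7 \right)} \right)}\right) = \left(\frac{3786}{43 \cdot 1 + 70 \cdot 0} - 669\right) \left(-1568 + 0\right) = \left(\frac{3786}{43 + 0} - 669\right) \left(-1568\right) = \left(\frac{3786}{43} - 669\right) \left(-1568\right) = \left(- \frac{24981}{43}\right) \left(-1568\right) = \frac{39170208}{43}$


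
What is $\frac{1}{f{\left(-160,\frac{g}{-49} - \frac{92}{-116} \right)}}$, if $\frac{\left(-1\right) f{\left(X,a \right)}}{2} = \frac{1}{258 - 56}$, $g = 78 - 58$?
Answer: $-101$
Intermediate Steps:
$g = 20$
$f{\left(X,a \right)} = - \frac{1}{101}$ ($f{\left(X,a \right)} = - \frac{2}{258 - 56} = - \frac{2}{202} = \left(-2\right) \frac{1}{202} = - \frac{1}{101}$)
$\frac{1}{f{\left(-160,\frac{g}{-49} - \frac{92}{-116} \right)}} = \frac{1}{- \frac{1}{101}} = -101$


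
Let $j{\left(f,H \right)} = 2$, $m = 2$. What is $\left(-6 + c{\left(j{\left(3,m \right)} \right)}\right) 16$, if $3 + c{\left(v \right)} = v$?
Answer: $-112$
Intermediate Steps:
$c{\left(v \right)} = -3 + v$
$\left(-6 + c{\left(j{\left(3,m \right)} \right)}\right) 16 = \left(-6 + \left(-3 + 2\right)\right) 16 = \left(-6 - 1\right) 16 = \left(-7\right) 16 = -112$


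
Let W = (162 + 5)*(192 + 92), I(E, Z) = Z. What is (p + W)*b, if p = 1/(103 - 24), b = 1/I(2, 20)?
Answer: 3746813/1580 ≈ 2371.4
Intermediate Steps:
b = 1/20 ≈ 0.050000
W = 47428 (W = 167*284 = 47428)
p = 1/79 ≈ 0.012658
(p + W)*b = (1/79 + 47428)*(1/20) = (3746813/79)*(1/20) = 3746813/1580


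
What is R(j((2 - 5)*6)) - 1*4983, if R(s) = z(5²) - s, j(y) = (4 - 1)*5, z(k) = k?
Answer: -4973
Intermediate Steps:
j(y) = 15 (j(y) = 3*5 = 15)
R(s) = 25 - s (R(s) = 5² - s = 25 - s)
R(j((2 - 5)*6)) - 1*4983 = (25 - 1*15) - 1*4983 = (25 - 15) - 4983 = 10 - 4983 = -4973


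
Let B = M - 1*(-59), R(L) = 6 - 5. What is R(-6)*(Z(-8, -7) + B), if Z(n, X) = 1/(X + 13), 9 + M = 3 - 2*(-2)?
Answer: 343/6 ≈ 57.167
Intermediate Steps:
M = -2 (M = -9 + (3 - 2*(-2)) = -9 + (3 + 4) = -9 + 7 = -2)
Z(n, X) = 1/(13 + X)
R(L) = 1
B = 57 (B = -2 - 1*(-59) = -2 + 59 = 57)
R(-6)*(Z(-8, -7) + B) = 1*(1/(13 - 7) + 57) = 1*(1/6 + 57) = 1*(⅙ + 57) = 1*(343/6) = 343/6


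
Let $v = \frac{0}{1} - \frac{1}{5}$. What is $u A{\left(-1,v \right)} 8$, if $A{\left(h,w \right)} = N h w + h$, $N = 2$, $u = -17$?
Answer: $\frac{408}{5} \approx 81.6$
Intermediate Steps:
$v = - \frac{1}{5}$ ($v = 0 \cdot 1 - \frac{1}{5} = 0 - \frac{1}{5} = - \frac{1}{5} \approx -0.2$)
$A{\left(h,w \right)} = h + 2 h w$ ($A{\left(h,w \right)} = 2 h w + h = h + 2 h w$)
$u A{\left(-1,v \right)} 8 = - 17 \left(- (1 + 2 \left(- \frac{1}{5}\right))\right) 8 = - 17 \left(- (1 - \frac{2}{5})\right) 8 = - 17 \left(\left(-1\right) \frac{3}{5}\right) 8 = \left(-17\right) \left(- \frac{3}{5}\right) 8 = \frac{51}{5} \cdot 8 = \frac{408}{5}$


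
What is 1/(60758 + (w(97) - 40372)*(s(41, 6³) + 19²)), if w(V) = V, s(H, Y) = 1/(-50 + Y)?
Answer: -166/2403474097 ≈ -6.9067e-8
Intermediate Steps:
1/(60758 + (w(97) - 40372)*(s(41, 6³) + 19²)) = 1/(60758 + (97 - 40372)*(1/(-50 + 6³) + 19²)) = 1/(60758 - 40275*(1/(-50 + 216) + 361)) = 1/(60758 - 40275*(1/166 + 361)) = 1/(60758 - 40275*59927/166) = 1/(60758 - 2413559925/166) = 1/(-2403474097/166) = -166/2403474097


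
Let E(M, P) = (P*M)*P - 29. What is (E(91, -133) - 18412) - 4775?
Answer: 1586483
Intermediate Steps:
E(M, P) = -29 + M*P**2 (E(M, P) = (M*P)*P - 29 = M*P**2 - 29 = -29 + M*P**2)
(E(91, -133) - 18412) - 4775 = ((-29 + 91*(-133)**2) - 18412) - 4775 = ((-29 + 91*17689) - 18412) - 4775 = ((-29 + 1609699) - 18412) - 4775 = (1609670 - 18412) - 4775 = 1591258 - 4775 = 1586483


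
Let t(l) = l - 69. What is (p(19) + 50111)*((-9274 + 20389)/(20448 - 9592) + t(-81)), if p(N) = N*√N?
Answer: -81043768635/10856 - 30728415*√19/10856 ≈ -7.4777e+6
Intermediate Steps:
p(N) = N^(3/2)
t(l) = -69 + l
(p(19) + 50111)*((-9274 + 20389)/(20448 - 9592) + t(-81)) = (19^(3/2) + 50111)*((-9274 + 20389)/(20448 - 9592) + (-69 - 81)) = (19*√19 + 50111)*(11115/10856 - 150) = (50111 + 19*√19)*(11115*(1/10856) - 150) = (50111 + 19*√19)*(11115/10856 - 150) = (50111 + 19*√19)*(-1617285/10856) = -81043768635/10856 - 30728415*√19/10856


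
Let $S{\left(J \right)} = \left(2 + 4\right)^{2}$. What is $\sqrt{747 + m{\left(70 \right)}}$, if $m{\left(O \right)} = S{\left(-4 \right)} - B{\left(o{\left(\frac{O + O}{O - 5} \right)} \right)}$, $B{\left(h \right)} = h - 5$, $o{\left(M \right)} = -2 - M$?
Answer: $\frac{\sqrt{133874}}{13} \approx 28.145$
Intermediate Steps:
$B{\left(h \right)} = -5 + h$ ($B{\left(h \right)} = h - 5 = -5 + h$)
$S{\left(J \right)} = 36$ ($S{\left(J \right)} = 6^{2} = 36$)
$m{\left(O \right)} = 43 + \frac{2 O}{-5 + O}$ ($m{\left(O \right)} = 36 - \left(-5 - \left(2 + \frac{O + O}{O - 5}\right)\right) = 36 - \left(-5 - \left(2 + \frac{2 O}{-5 + O}\right)\right) = 36 - \left(-7 - \frac{2 O}{-5 + O}\right) = 36 + \left(7 + \frac{2 O}{-5 + O}\right) = 43 + \frac{2 O}{-5 + O}$)
$\sqrt{747 + m{\left(70 \right)}} = \sqrt{747 + \frac{5 \left(-43 + 9 \cdot 70\right)}{-5 + 70}} = \sqrt{747 + \frac{5 \left(-43 + 630\right)}{65}} = \sqrt{747 + 5 \cdot \frac{1}{65} \cdot 587} = \sqrt{747 + \frac{587}{13}} = \sqrt{\frac{10298}{13}} = \frac{\sqrt{133874}}{13}$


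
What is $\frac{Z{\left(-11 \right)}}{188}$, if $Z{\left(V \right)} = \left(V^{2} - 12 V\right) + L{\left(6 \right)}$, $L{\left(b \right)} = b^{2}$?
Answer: $\frac{289}{188} \approx 1.5372$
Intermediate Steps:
$Z{\left(V \right)} = 36 + V^{2} - 12 V$ ($Z{\left(V \right)} = \left(V^{2} - 12 V\right) + 6^{2} = \left(V^{2} - 12 V\right) + 36 = 36 + V^{2} - 12 V$)
$\frac{Z{\left(-11 \right)}}{188} = \frac{36 + \left(-11\right)^{2} - -132}{188} = \left(36 + 121 + 132\right) \frac{1}{188} = 289 \cdot \frac{1}{188} = \frac{289}{188}$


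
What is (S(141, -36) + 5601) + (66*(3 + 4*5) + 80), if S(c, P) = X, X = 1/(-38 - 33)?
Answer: 511128/71 ≈ 7199.0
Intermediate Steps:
X = -1/71 (X = 1/(-71) = -1/71 ≈ -0.014085)
S(c, P) = -1/71
(S(141, -36) + 5601) + (66*(3 + 4*5) + 80) = (-1/71 + 5601) + (66*(3 + 4*5) + 80) = 397670/71 + (66*(3 + 20) + 80) = 397670/71 + (66*23 + 80) = 397670/71 + (1518 + 80) = 397670/71 + 1598 = 511128/71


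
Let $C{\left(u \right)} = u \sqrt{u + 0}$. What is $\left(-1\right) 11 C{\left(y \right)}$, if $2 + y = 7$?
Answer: $- 55 \sqrt{5} \approx -122.98$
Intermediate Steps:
$y = 5$ ($y = -2 + 7 = 5$)
$C{\left(u \right)} = u^{\frac{3}{2}}$ ($C{\left(u \right)} = u \sqrt{u} = u^{\frac{3}{2}}$)
$\left(-1\right) 11 C{\left(y \right)} = \left(-1\right) 11 \cdot 5^{\frac{3}{2}} = - 11 \cdot 5 \sqrt{5} = - 55 \sqrt{5}$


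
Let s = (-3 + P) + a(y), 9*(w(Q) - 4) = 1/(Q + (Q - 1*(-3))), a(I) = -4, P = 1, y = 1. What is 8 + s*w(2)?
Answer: -338/21 ≈ -16.095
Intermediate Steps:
w(Q) = 4 + 1/(9*(3 + 2*Q)) (w(Q) = 4 + 1/(9*(Q + (Q - 1*(-3)))) = 4 + 1/(9*(Q + (Q + 3))) = 4 + 1/(9*(Q + (3 + Q))) = 4 + 1/(9*(3 + 2*Q)))
s = -6 (s = (-3 + 1) - 4 = -2 - 4 = -6)
8 + s*w(2) = 8 - 2*(109 + 72*2)/(3*(3 + 2*2)) = 8 - 2*(109 + 144)/(3*(3 + 4)) = 8 - 2*253/(3*7) = 8 - 6*253/63 = 8 - 506/21 = -338/21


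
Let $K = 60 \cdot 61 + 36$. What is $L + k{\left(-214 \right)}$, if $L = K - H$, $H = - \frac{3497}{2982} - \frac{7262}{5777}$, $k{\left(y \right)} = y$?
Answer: $\frac{60026320201}{17227014} \approx 3484.4$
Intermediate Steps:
$K = 3696$ ($K = 3660 + 36 = 3696$)
$H = - \frac{41857453}{17227014}$ ($H = \left(-3497\right) \frac{1}{2982} - \frac{7262}{5777} = - \frac{3497}{2982} - \frac{7262}{5777} = - \frac{41857453}{17227014} \approx -2.4298$)
$L = \frac{63712901197}{17227014}$ ($L = 3696 - - \frac{41857453}{17227014} = 3696 + \frac{41857453}{17227014} = \frac{63712901197}{17227014} \approx 3698.4$)
$L + k{\left(-214 \right)} = \frac{63712901197}{17227014} - 214 = \frac{60026320201}{17227014}$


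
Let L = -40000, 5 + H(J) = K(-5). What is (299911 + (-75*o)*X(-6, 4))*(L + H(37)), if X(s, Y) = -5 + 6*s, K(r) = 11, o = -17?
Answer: -9903954184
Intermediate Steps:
H(J) = 6 (H(J) = -5 + 11 = 6)
(299911 + (-75*o)*X(-6, 4))*(L + H(37)) = (299911 + (-75*(-17))*(-5 + 6*(-6)))*(-40000 + 6) = (299911 + 1275*(-5 - 36))*(-39994) = (299911 + 1275*(-41))*(-39994) = (299911 - 52275)*(-39994) = 247636*(-39994) = -9903954184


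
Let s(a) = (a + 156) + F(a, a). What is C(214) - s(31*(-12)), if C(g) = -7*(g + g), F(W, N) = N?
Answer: -2408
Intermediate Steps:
s(a) = 156 + 2*a (s(a) = (a + 156) + a = (156 + a) + a = 156 + 2*a)
C(g) = -14*g
C(214) - s(31*(-12)) = -14*214 - (156 + 2*(31*(-12))) = -2996 - (156 + 2*(-372)) = -2996 - (156 - 744) = -2996 - 1*(-588) = -2996 + 588 = -2408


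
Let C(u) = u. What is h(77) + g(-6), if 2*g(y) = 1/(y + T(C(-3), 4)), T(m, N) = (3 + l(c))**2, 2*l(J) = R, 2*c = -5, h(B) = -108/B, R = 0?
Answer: -571/462 ≈ -1.2359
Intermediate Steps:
c = -5/2 (c = (1/2)*(-5) = -5/2 ≈ -2.5000)
l(J) = 0 (l(J) = (1/2)*0 = 0)
T(m, N) = 9 (T(m, N) = (3 + 0)**2 = 3**2 = 9)
g(y) = 1/(2*(9 + y)) (g(y) = 1/(2*(y + 9)) = 1/(2*(9 + y)))
h(77) + g(-6) = -108/77 + 1/(2*(9 - 6)) = -108*1/77 + (1/2)/3 = -108/77 + (1/2)*(1/3) = -108/77 + 1/6 = -571/462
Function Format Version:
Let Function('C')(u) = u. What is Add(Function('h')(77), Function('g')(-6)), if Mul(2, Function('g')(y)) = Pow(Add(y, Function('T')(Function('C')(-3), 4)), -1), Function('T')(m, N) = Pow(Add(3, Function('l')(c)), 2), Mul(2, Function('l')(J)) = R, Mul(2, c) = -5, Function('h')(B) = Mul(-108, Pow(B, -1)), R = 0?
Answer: Rational(-571, 462) ≈ -1.2359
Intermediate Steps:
c = Rational(-5, 2) (c = Mul(Rational(1, 2), -5) = Rational(-5, 2) ≈ -2.5000)
Function('l')(J) = 0 (Function('l')(J) = Mul(Rational(1, 2), 0) = 0)
Function('T')(m, N) = 9 (Function('T')(m, N) = Pow(Add(3, 0), 2) = Pow(3, 2) = 9)
Function('g')(y) = Mul(Rational(1, 2), Pow(Add(9, y), -1)) (Function('g')(y) = Mul(Rational(1, 2), Pow(Add(y, 9), -1)) = Mul(Rational(1, 2), Pow(Add(9, y), -1)))
Add(Function('h')(77), Function('g')(-6)) = Add(Mul(-108, Pow(77, -1)), Mul(Rational(1, 2), Pow(Add(9, -6), -1))) = Add(Mul(-108, Rational(1, 77)), Mul(Rational(1, 2), Pow(3, -1))) = Add(Rational(-108, 77), Mul(Rational(1, 2), Rational(1, 3))) = Add(Rational(-108, 77), Rational(1, 6)) = Rational(-571, 462)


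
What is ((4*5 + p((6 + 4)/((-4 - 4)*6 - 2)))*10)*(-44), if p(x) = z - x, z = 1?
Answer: -9328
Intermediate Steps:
p(x) = 1 - x
((4*5 + p((6 + 4)/((-4 - 4)*6 - 2)))*10)*(-44) = ((4*5 + (1 - (6 + 4)/((-4 - 4)*6 - 2)))*10)*(-44) = ((20 + (1 - 10/(-8*6 - 2)))*10)*(-44) = ((20 + (1 - 10/(-48 - 2)))*10)*(-44) = ((20 + (1 - 10/(-50)))*10)*(-44) = ((20 + (1 - 10*(-1)/50))*10)*(-44) = ((20 + (1 - 1*(-1/5)))*10)*(-44) = ((20 + (1 + 1/5))*10)*(-44) = ((20 + 6/5)*10)*(-44) = ((106/5)*10)*(-44) = 212*(-44) = -9328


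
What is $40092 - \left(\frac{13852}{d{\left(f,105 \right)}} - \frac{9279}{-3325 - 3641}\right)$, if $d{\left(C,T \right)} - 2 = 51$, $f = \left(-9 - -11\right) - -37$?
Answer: $\frac{1633877933}{41022} \approx 39829.0$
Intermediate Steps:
$f = 39$ ($f = \left(-9 + 11\right) + 37 = 2 + 37 = 39$)
$d{\left(C,T \right)} = 53$ ($d{\left(C,T \right)} = 2 + 51 = 53$)
$40092 - \left(\frac{13852}{d{\left(f,105 \right)}} - \frac{9279}{-3325 - 3641}\right) = 40092 - \left(\frac{13852}{53} - \frac{9279}{-3325 - 3641}\right) = 40092 - \left(13852 \cdot \frac{1}{53} - \frac{9279}{-6966}\right) = 40092 - \left(\frac{13852}{53} - - \frac{1031}{774}\right) = 40092 - \left(\frac{13852}{53} + \frac{1031}{774}\right) = 40092 - \frac{10776091}{41022} = \frac{1633877933}{41022}$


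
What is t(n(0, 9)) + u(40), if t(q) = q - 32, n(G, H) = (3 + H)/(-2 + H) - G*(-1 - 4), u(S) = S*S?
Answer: 10988/7 ≈ 1569.7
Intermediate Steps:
u(S) = S²
n(G, H) = 5*G + (3 + H)/(-2 + H) (n(G, H) = (3 + H)/(-2 + H) - G*(-5) = (3 + H)/(-2 + H) - (-5)*G = (3 + H)/(-2 + H) + 5*G = 5*G + (3 + H)/(-2 + H))
t(q) = -32 + q
t(n(0, 9)) + u(40) = (-32 + (3 + 9 - 10*0 + 5*0*9)/(-2 + 9)) + 40² = (-32 + (3 + 9 + 0 + 0)/7) + 1600 = (-32 + (⅐)*12) + 1600 = (-32 + 12/7) + 1600 = -212/7 + 1600 = 10988/7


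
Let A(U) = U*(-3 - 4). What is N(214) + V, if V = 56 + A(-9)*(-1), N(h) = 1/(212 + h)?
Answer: -2981/426 ≈ -6.9977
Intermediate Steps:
A(U) = -7*U (A(U) = U*(-7) = -7*U)
V = -7 (V = 56 - 7*(-9)*(-1) = 56 + 63*(-1) = 56 - 63 = -7)
N(214) + V = 1/(212 + 214) - 7 = 1/426 - 7 = -2981/426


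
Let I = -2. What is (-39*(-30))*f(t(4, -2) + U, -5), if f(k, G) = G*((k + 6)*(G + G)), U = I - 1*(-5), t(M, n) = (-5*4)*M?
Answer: -4153500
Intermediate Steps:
t(M, n) = -20*M
U = 3 (U = -2 - 1*(-5) = -2 + 5 = 3)
f(k, G) = 2*G²*(6 + k) (f(k, G) = G*((6 + k)*(2*G)) = G*(2*G*(6 + k)) = 2*G²*(6 + k))
(-39*(-30))*f(t(4, -2) + U, -5) = (-39*(-30))*(2*(-5)²*(6 + (-20*4 + 3))) = 1170*(2*25*(6 + (-80 + 3))) = 1170*(2*25*(6 - 77)) = 1170*(2*25*(-71)) = 1170*(-3550) = -4153500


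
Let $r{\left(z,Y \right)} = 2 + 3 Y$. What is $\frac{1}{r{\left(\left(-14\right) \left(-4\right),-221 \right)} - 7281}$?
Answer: $- \frac{1}{7942} \approx -0.00012591$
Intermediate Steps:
$\frac{1}{r{\left(\left(-14\right) \left(-4\right),-221 \right)} - 7281} = \frac{1}{\left(2 + 3 \left(-221\right)\right) - 7281} = \frac{1}{\left(2 - 663\right) - 7281} = \frac{1}{-661 - 7281} = \frac{1}{-7942} = - \frac{1}{7942}$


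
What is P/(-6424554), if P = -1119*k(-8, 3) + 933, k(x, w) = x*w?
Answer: -9263/2141518 ≈ -0.0043254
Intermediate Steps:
k(x, w) = w*x
P = 27789 (P = -3357*(-8) + 933 = -1119*(-24) + 933 = 26856 + 933 = 27789)
P/(-6424554) = 27789/(-6424554) = 27789*(-1/6424554) = -9263/2141518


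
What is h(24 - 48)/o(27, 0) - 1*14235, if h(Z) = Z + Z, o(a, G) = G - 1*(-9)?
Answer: -42721/3 ≈ -14240.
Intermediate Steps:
o(a, G) = 9 + G (o(a, G) = G + 9 = 9 + G)
h(Z) = 2*Z
h(24 - 48)/o(27, 0) - 1*14235 = (2*(24 - 48))/(9 + 0) - 1*14235 = (2*(-24))/9 - 14235 = -48*1/9 - 14235 = -16/3 - 14235 = -42721/3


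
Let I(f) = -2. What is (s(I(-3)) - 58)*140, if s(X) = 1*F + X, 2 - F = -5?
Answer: -7420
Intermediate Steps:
F = 7 (F = 2 - 1*(-5) = 2 + 5 = 7)
s(X) = 7 + X (s(X) = 1*7 + X = 7 + X)
(s(I(-3)) - 58)*140 = ((7 - 2) - 58)*140 = (5 - 58)*140 = -53*140 = -7420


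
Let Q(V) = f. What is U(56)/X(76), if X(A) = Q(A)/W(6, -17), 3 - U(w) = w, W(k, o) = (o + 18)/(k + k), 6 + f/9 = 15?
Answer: -53/972 ≈ -0.054527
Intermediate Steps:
f = 81 (f = -54 + 9*15 = -54 + 135 = 81)
Q(V) = 81
W(k, o) = (18 + o)/(2*k) (W(k, o) = (18 + o)/((2*k)) = (18 + o)*(1/(2*k)) = (18 + o)/(2*k))
U(w) = 3 - w
X(A) = 972 (X(A) = 81/(((½)*(18 - 17)/6)) = 81/(((½)*(⅙)*1)) = 81/(1/12) = 81*12 = 972)
U(56)/X(76) = (3 - 1*56)/972 = (3 - 56)*(1/972) = -53*1/972 = -53/972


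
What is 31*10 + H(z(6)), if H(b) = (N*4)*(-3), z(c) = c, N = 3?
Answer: 274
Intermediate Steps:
H(b) = -36 (H(b) = (3*4)*(-3) = 12*(-3) = -36)
31*10 + H(z(6)) = 31*10 - 36 = 310 - 36 = 274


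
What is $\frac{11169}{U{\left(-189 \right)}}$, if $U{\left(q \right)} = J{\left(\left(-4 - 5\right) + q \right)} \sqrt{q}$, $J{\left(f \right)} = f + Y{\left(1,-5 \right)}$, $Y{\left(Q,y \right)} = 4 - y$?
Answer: $\frac{1241 i \sqrt{21}}{1323} \approx 4.2985 i$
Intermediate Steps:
$J{\left(f \right)} = 9 + f$ ($J{\left(f \right)} = f + \left(4 - -5\right) = f + \left(4 + 5\right) = f + 9 = 9 + f$)
$U{\left(q \right)} = q^{\frac{3}{2}}$ ($U{\left(q \right)} = \left(9 + \left(\left(-4 - 5\right) + q\right)\right) \sqrt{q} = \left(9 + \left(-9 + q\right)\right) \sqrt{q} = q \sqrt{q} = q^{\frac{3}{2}}$)
$\frac{11169}{U{\left(-189 \right)}} = \frac{11169}{\left(-189\right)^{\frac{3}{2}}} = \frac{11169}{\left(-567\right) i \sqrt{21}} = 11169 \frac{i \sqrt{21}}{11907} = \frac{1241 i \sqrt{21}}{1323}$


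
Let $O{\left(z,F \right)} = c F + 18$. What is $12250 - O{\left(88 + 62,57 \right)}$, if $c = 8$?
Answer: $11776$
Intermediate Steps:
$O{\left(z,F \right)} = 18 + 8 F$ ($O{\left(z,F \right)} = 8 F + 18 = 18 + 8 F$)
$12250 - O{\left(88 + 62,57 \right)} = 12250 - \left(18 + 8 \cdot 57\right) = 12250 - \left(18 + 456\right) = 12250 - 474 = 11776$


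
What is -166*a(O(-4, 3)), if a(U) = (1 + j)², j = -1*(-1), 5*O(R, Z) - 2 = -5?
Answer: -664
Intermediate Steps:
O(R, Z) = -⅗ (O(R, Z) = ⅖ + (⅕)*(-5) = ⅖ - 1 = -⅗)
j = 1
a(U) = 4 (a(U) = (1 + 1)² = 2² = 4)
-166*a(O(-4, 3)) = -166*4 = -664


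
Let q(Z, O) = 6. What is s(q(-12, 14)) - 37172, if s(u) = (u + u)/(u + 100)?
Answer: -1970110/53 ≈ -37172.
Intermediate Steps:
s(u) = 2*u/(100 + u) (s(u) = (2*u)/(100 + u) = 2*u/(100 + u))
s(q(-12, 14)) - 37172 = 2*6/(100 + 6) - 37172 = 2*6/106 - 37172 = 2*6*(1/106) - 37172 = 6/53 - 37172 = -1970110/53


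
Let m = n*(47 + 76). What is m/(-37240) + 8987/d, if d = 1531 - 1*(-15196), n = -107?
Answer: 12902789/14486360 ≈ 0.89069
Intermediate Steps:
d = 16727 (d = 1531 + 15196 = 16727)
m = -13161 (m = -107*(47 + 76) = -107*123 = -13161)
m/(-37240) + 8987/d = -13161/(-37240) + 8987/16727 = -13161*(-1/37240) + 8987*(1/16727) = 13161/37240 + 209/389 = 12902789/14486360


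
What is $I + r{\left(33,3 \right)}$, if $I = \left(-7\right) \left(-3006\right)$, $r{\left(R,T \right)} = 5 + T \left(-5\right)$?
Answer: $21032$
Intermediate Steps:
$r{\left(R,T \right)} = 5 - 5 T$
$I = 21042$
$I + r{\left(33,3 \right)} = 21042 + \left(5 - 15\right) = 21042 - 10 = 21032$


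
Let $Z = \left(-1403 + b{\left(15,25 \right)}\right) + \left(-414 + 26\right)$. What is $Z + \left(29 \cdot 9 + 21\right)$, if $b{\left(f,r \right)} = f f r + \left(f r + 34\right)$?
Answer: $4525$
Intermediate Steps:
$b{\left(f,r \right)} = 34 + f r + r f^{2}$ ($b{\left(f,r \right)} = f^{2} r + \left(34 + f r\right) = r f^{2} + \left(34 + f r\right) = 34 + f r + r f^{2}$)
$Z = 4243$ ($Z = \left(-1403 + \left(34 + 15 \cdot 25 + 25 \cdot 15^{2}\right)\right) + \left(-414 + 26\right) = \left(-1403 + \left(34 + 375 + 25 \cdot 225\right)\right) - 388 = \left(-1403 + \left(34 + 375 + 5625\right)\right) - 388 = \left(-1403 + 6034\right) - 388 = 4631 - 388 = 4243$)
$Z + \left(29 \cdot 9 + 21\right) = 4243 + \left(29 \cdot 9 + 21\right) = 4243 + \left(261 + 21\right) = 4243 + 282 = 4525$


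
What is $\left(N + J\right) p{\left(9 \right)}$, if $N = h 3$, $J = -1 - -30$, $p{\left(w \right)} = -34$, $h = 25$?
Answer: $-3536$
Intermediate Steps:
$J = 29$ ($J = -1 + 30 = 29$)
$N = 75$ ($N = 25 \cdot 3 = 75$)
$\left(N + J\right) p{\left(9 \right)} = \left(75 + 29\right) \left(-34\right) = 104 \left(-34\right) = -3536$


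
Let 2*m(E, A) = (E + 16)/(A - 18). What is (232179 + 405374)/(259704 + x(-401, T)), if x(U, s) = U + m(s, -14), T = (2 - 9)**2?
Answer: 5829056/2370761 ≈ 2.4587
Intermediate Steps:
T = 49 (T = (-7)**2 = 49)
m(E, A) = (16 + E)/(2*(-18 + A)) (m(E, A) = ((E + 16)/(A - 18))/2 = ((16 + E)/(-18 + A))/2 = (16 + E)/(2*(-18 + A)))
x(U, s) = -1/4 + U - s/64 (x(U, s) = U + (16 + s)/(2*(-18 - 14)) = U + (1/2)*(16 + s)/(-32) = U + (1/2)*(-1/32)*(16 + s) = U + (-1/4 - s/64) = -1/4 + U - s/64)
(232179 + 405374)/(259704 + x(-401, T)) = (232179 + 405374)/(259704 + (-1/4 - 401 - 1/64*49)) = 637553/(259704 + (-1/4 - 401 - 49/64)) = 637553/(259704 - 25729/64) = 637553/(16595327/64) = 637553*(64/16595327) = 5829056/2370761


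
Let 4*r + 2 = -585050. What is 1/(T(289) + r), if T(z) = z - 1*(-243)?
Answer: -1/145731 ≈ -6.8620e-6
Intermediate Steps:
r = -146263 (r = -1/2 + (1/4)*(-585050) = -1/2 - 292525/2 = -146263)
T(z) = 243 + z (T(z) = z + 243 = 243 + z)
1/(T(289) + r) = 1/((243 + 289) - 146263) = 1/(532 - 146263) = 1/(-145731) = -1/145731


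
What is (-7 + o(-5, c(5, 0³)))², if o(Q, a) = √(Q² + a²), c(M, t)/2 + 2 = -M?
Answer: (7 - √221)² ≈ 61.875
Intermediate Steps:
c(M, t) = -4 - 2*M (c(M, t) = -4 + 2*(-M) = -4 - 2*M)
(-7 + o(-5, c(5, 0³)))² = (-7 + √((-5)² + (-4 - 2*5)²))² = (-7 + √(25 + (-4 - 10)²))² = (-7 + √(25 + (-14)²))² = (-7 + √(25 + 196))² = (-7 + √221)²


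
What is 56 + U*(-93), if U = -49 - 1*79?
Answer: 11960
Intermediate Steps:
U = -128 (U = -49 - 79 = -128)
56 + U*(-93) = 56 - 128*(-93) = 56 + 11904 = 11960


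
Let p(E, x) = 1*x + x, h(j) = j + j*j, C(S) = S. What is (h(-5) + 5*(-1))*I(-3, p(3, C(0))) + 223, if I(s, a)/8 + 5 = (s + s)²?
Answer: 3943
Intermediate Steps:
h(j) = j + j²
p(E, x) = 2*x (p(E, x) = x + x = 2*x)
I(s, a) = -40 + 32*s² (I(s, a) = -40 + 8*(s + s)² = -40 + 8*(2*s)² = -40 + 8*(4*s²) = -40 + 32*s²)
(h(-5) + 5*(-1))*I(-3, p(3, C(0))) + 223 = (-5*(1 - 5) + 5*(-1))*(-40 + 32*(-3)²) + 223 = (-5*(-4) - 5)*(-40 + 32*9) + 223 = (20 - 5)*(-40 + 288) + 223 = 15*248 + 223 = 3720 + 223 = 3943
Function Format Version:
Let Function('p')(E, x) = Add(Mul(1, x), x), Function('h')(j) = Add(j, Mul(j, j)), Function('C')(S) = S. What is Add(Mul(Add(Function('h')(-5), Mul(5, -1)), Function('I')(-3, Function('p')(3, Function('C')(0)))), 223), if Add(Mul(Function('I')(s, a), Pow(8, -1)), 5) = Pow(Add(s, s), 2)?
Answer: 3943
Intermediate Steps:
Function('h')(j) = Add(j, Pow(j, 2))
Function('p')(E, x) = Mul(2, x) (Function('p')(E, x) = Add(x, x) = Mul(2, x))
Function('I')(s, a) = Add(-40, Mul(32, Pow(s, 2))) (Function('I')(s, a) = Add(-40, Mul(8, Pow(Add(s, s), 2))) = Add(-40, Mul(8, Pow(Mul(2, s), 2))) = Add(-40, Mul(8, Mul(4, Pow(s, 2)))) = Add(-40, Mul(32, Pow(s, 2))))
Add(Mul(Add(Function('h')(-5), Mul(5, -1)), Function('I')(-3, Function('p')(3, Function('C')(0)))), 223) = Add(Mul(Add(Mul(-5, Add(1, -5)), Mul(5, -1)), Add(-40, Mul(32, Pow(-3, 2)))), 223) = Add(Mul(Add(Mul(-5, -4), -5), Add(-40, Mul(32, 9))), 223) = Add(Mul(Add(20, -5), Add(-40, 288)), 223) = Add(Mul(15, 248), 223) = Add(3720, 223) = 3943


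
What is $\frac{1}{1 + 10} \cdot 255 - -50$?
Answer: $\frac{805}{11} \approx 73.182$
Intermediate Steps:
$\frac{1}{1 + 10} \cdot 255 - -50 = \frac{1}{11} \cdot 255 + 50 = \frac{255}{11} + 50 = \frac{805}{11}$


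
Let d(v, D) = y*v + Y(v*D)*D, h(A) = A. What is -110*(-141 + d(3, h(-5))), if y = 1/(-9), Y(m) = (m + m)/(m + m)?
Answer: 48290/3 ≈ 16097.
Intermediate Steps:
Y(m) = 1 (Y(m) = (2*m)/((2*m)) = (2*m)*(1/(2*m)) = 1)
y = -⅑ ≈ -0.11111
d(v, D) = D - v/9 (d(v, D) = -v/9 + 1*D = -v/9 + D = D - v/9)
-110*(-141 + d(3, h(-5))) = -110*(-141 + (-5 - ⅑*3)) = -110*(-141 + (-5 - ⅓)) = -110*(-141 - 16/3) = -110*(-439/3) = 48290/3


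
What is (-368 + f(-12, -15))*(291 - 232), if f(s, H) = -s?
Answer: -21004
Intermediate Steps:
(-368 + f(-12, -15))*(291 - 232) = (-368 - 1*(-12))*(291 - 232) = (-368 + 12)*59 = -356*59 = -21004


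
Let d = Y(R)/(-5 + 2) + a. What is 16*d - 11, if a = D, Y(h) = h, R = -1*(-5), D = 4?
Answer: 79/3 ≈ 26.333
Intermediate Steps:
R = 5
a = 4
d = 7/3 (d = 5/(-5 + 2) + 4 = 5/(-3) + 4 = 5*(-⅓) + 4 = -5/3 + 4 = 7/3 ≈ 2.3333)
16*d - 11 = 16*(7/3) - 11 = 112/3 - 11 = 79/3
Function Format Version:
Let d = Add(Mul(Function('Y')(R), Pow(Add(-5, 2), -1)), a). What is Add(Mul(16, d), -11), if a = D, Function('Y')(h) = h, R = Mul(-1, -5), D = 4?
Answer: Rational(79, 3) ≈ 26.333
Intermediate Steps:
R = 5
a = 4
d = Rational(7, 3) (d = Add(Mul(5, Pow(Add(-5, 2), -1)), 4) = Add(Mul(5, Pow(-3, -1)), 4) = Add(Mul(5, Rational(-1, 3)), 4) = Add(Rational(-5, 3), 4) = Rational(7, 3) ≈ 2.3333)
Add(Mul(16, d), -11) = Add(Mul(16, Rational(7, 3)), -11) = Add(Rational(112, 3), -11) = Rational(79, 3)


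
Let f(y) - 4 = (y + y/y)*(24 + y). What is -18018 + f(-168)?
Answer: 6034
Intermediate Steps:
f(y) = 4 + (1 + y)*(24 + y) (f(y) = 4 + (y + y/y)*(24 + y) = 4 + (y + 1)*(24 + y) = 4 + (1 + y)*(24 + y))
-18018 + f(-168) = -18018 + (28 + (-168)**2 + 25*(-168)) = -18018 + (28 + 28224 - 4200) = -18018 + 24052 = 6034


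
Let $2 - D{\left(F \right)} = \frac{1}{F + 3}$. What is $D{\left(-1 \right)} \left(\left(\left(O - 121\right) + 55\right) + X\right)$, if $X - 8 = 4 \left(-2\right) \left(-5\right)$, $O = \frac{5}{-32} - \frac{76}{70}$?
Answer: $- \frac{64653}{2240} \approx -28.863$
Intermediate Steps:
$O = - \frac{1391}{1120}$ ($O = 5 \left(- \frac{1}{32}\right) - \frac{38}{35} = - \frac{5}{32} - \frac{38}{35} = - \frac{1391}{1120} \approx -1.242$)
$D{\left(F \right)} = 2 - \frac{1}{3 + F}$ ($D{\left(F \right)} = 2 - \frac{1}{F + 3} = 2 - \frac{1}{3 + F}$)
$X = 48$ ($X = 8 + 4 \left(-2\right) \left(-5\right) = 8 - -40 = 8 + 40 = 48$)
$D{\left(-1 \right)} \left(\left(\left(O - 121\right) + 55\right) + X\right) = \frac{5 + 2 \left(-1\right)}{3 - 1} \left(\left(\left(- \frac{1391}{1120} - 121\right) + 55\right) + 48\right) = \frac{5 - 2}{2} \left(\left(- \frac{136911}{1120} + 55\right) + 48\right) = \frac{1}{2} \cdot 3 \left(- \frac{75311}{1120} + 48\right) = \frac{3}{2} \left(- \frac{21551}{1120}\right) = - \frac{64653}{2240}$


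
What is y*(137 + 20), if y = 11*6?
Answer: 10362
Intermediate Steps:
y = 66
y*(137 + 20) = 66*(137 + 20) = 66*157 = 10362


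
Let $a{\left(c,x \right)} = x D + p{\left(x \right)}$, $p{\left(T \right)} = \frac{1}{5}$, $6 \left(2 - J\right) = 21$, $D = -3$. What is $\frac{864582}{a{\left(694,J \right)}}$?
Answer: $\frac{8645820}{47} \approx 1.8395 \cdot 10^{5}$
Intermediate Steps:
$J = - \frac{3}{2}$ ($J = 2 - \frac{7}{2} = - \frac{3}{2} \approx -1.5$)
$p{\left(T \right)} = \frac{1}{5}$
$a{\left(c,x \right)} = \frac{1}{5} - 3 x$ ($a{\left(c,x \right)} = x \left(-3\right) + \frac{1}{5} = - 3 x + \frac{1}{5} = \frac{1}{5} - 3 x$)
$\frac{864582}{a{\left(694,J \right)}} = \frac{864582}{\frac{1}{5} - - \frac{9}{2}} = \frac{864582}{\frac{1}{5} + \frac{9}{2}} = \frac{864582}{\frac{47}{10}} = 864582 \cdot \frac{10}{47} = \frac{8645820}{47}$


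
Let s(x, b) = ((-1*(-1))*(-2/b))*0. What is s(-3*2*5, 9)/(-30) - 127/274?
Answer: -127/274 ≈ -0.46350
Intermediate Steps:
s(x, b) = 0 (s(x, b) = (1*(-2/b))*0 = -2/b*0 = 0)
s(-3*2*5, 9)/(-30) - 127/274 = 0/(-30) - 127/274 = 0*(-1/30) - 127*1/274 = 0 - 127/274 = -127/274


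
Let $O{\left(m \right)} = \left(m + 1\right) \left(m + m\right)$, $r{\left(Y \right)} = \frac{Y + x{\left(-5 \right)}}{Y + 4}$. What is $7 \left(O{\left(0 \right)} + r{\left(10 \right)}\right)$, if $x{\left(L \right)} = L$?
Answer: $\frac{5}{2} \approx 2.5$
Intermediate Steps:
$r{\left(Y \right)} = \frac{-5 + Y}{4 + Y}$ ($r{\left(Y \right)} = \frac{Y - 5}{Y + 4} = \frac{-5 + Y}{4 + Y}$)
$O{\left(m \right)} = 2 m \left(1 + m\right)$ ($O{\left(m \right)} = \left(1 + m\right) 2 m = 2 m \left(1 + m\right)$)
$7 \left(O{\left(0 \right)} + r{\left(10 \right)}\right) = 7 \left(2 \cdot 0 \left(1 + 0\right) + \frac{-5 + 10}{4 + 10}\right) = 7 \left(2 \cdot 0 \cdot 1 + \frac{1}{14} \cdot 5\right) = 7 \left(0 + \frac{1}{14} \cdot 5\right) = 7 \left(0 + \frac{5}{14}\right) = 7 \cdot \frac{5}{14} = \frac{5}{2}$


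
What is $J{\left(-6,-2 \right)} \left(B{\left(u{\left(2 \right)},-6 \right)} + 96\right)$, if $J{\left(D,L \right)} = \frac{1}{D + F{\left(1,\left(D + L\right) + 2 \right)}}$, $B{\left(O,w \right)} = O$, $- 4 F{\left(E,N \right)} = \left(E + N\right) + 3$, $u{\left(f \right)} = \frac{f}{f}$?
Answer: $- \frac{194}{11} \approx -17.636$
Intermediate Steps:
$u{\left(f \right)} = 1$
$F{\left(E,N \right)} = - \frac{3}{4} - \frac{E}{4} - \frac{N}{4}$ ($F{\left(E,N \right)} = - \frac{\left(E + N\right) + 3}{4} = - \frac{3 + E + N}{4} = - \frac{3}{4} - \frac{E}{4} - \frac{N}{4}$)
$J{\left(D,L \right)} = \frac{1}{- \frac{3}{2} - \frac{L}{4} + \frac{3 D}{4}}$ ($J{\left(D,L \right)} = \frac{1}{D - \left(1 + \frac{\left(D + L\right) + 2}{4}\right)} = \frac{1}{D - \left(1 + \frac{2 + D + L}{4}\right)} = \frac{1}{D - \left(\frac{3}{2} + \frac{D}{4} + \frac{L}{4}\right)} = \frac{1}{- \frac{3}{2} - \frac{L}{4} + \frac{3 D}{4}}$)
$J{\left(-6,-2 \right)} \left(B{\left(u{\left(2 \right)},-6 \right)} + 96\right) = \frac{4}{-6 - -2 + 3 \left(-6\right)} \left(1 + 96\right) = \frac{4}{-6 + 2 - 18} \cdot 97 = \frac{4}{-22} \cdot 97 = 4 \left(- \frac{1}{22}\right) 97 = \left(- \frac{2}{11}\right) 97 = - \frac{194}{11}$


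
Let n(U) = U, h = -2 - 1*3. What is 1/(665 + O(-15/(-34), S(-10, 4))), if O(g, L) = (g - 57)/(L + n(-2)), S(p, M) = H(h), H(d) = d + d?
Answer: 136/91081 ≈ 0.0014932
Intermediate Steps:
h = -5 (h = -2 - 3 = -5)
H(d) = 2*d
S(p, M) = -10 (S(p, M) = 2*(-5) = -10)
O(g, L) = (-57 + g)/(-2 + L) (O(g, L) = (g - 57)/(L - 2) = (-57 + g)/(-2 + L))
1/(665 + O(-15/(-34), S(-10, 4))) = 1/(665 + (-57 - 15/(-34))/(-2 - 10)) = 1/(665 + (-57 - 15*(-1/34))/(-12)) = 1/(665 - (-57 + 15/34)/12) = 1/(665 - 1/12*(-1923/34)) = 1/(665 + 641/136) = 1/(91081/136) = 136/91081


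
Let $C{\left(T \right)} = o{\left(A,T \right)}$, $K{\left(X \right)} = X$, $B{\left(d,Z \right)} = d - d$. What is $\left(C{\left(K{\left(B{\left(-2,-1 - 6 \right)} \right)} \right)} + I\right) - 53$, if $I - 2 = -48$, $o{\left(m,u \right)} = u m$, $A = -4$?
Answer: $-99$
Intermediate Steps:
$B{\left(d,Z \right)} = 0$
$o{\left(m,u \right)} = m u$
$C{\left(T \right)} = - 4 T$
$I = -46$ ($I = 2 - 48 = -46$)
$\left(C{\left(K{\left(B{\left(-2,-1 - 6 \right)} \right)} \right)} + I\right) - 53 = \left(\left(-4\right) 0 - 46\right) - 53 = \left(0 - 46\right) - 53 = -46 - 53 = -99$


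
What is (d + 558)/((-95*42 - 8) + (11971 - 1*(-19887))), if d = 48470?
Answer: 1751/995 ≈ 1.7598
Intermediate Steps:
(d + 558)/((-95*42 - 8) + (11971 - 1*(-19887))) = (48470 + 558)/((-95*42 - 8) + (11971 - 1*(-19887))) = 49028/((-3990 - 8) + (11971 + 19887)) = 49028/(-3998 + 31858) = 49028/27860 = 49028*(1/27860) = 1751/995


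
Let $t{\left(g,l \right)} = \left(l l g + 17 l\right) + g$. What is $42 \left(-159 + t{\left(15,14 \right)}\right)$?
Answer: $127428$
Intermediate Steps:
$t{\left(g,l \right)} = g + 17 l + g l^{2}$ ($t{\left(g,l \right)} = \left(l^{2} g + 17 l\right) + g = \left(g l^{2} + 17 l\right) + g = \left(17 l + g l^{2}\right) + g = g + 17 l + g l^{2}$)
$42 \left(-159 + t{\left(15,14 \right)}\right) = 42 \left(-159 + \left(15 + 17 \cdot 14 + 15 \cdot 14^{2}\right)\right) = 42 \left(-159 + \left(15 + 238 + 15 \cdot 196\right)\right) = 42 \left(-159 + \left(15 + 238 + 2940\right)\right) = 42 \left(-159 + 3193\right) = 42 \cdot 3034 = 127428$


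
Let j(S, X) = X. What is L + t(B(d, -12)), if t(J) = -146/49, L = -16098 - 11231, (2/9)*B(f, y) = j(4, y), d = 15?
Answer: -1339267/49 ≈ -27332.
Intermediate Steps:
B(f, y) = 9*y/2
L = -27329
t(J) = -146/49 (t(J) = -146*1/49 = -146/49)
L + t(B(d, -12)) = -27329 - 146/49 = -1339267/49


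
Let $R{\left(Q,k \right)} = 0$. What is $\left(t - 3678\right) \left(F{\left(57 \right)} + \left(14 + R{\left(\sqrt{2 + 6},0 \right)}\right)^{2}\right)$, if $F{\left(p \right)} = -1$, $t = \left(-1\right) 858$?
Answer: $-884520$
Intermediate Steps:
$t = -858$
$\left(t - 3678\right) \left(F{\left(57 \right)} + \left(14 + R{\left(\sqrt{2 + 6},0 \right)}\right)^{2}\right) = \left(-858 - 3678\right) \left(-1 + \left(14 + 0\right)^{2}\right) = - 4536 \left(-1 + 14^{2}\right) = - 4536 \left(-1 + 196\right) = \left(-4536\right) 195 = -884520$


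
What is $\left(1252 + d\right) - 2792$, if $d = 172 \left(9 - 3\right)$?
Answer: $-508$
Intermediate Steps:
$d = 1032$ ($d = 172 \cdot 6 = 1032$)
$\left(1252 + d\right) - 2792 = \left(1252 + 1032\right) - 2792 = 2284 - 2792 = -508$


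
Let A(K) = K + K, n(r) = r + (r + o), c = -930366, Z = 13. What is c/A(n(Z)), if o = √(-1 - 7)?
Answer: -671931/38 + 51687*I*√2/38 ≈ -17682.0 + 1923.6*I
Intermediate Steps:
o = 2*I*√2 (o = √(-8) = 2*I*√2 ≈ 2.8284*I)
n(r) = 2*r + 2*I*√2 (n(r) = r + (r + 2*I*√2) = 2*r + 2*I*√2)
A(K) = 2*K
c/A(n(Z)) = -930366*1/(2*(2*13 + 2*I*√2)) = -930366*1/(2*(26 + 2*I*√2)) = -930366/(52 + 4*I*√2)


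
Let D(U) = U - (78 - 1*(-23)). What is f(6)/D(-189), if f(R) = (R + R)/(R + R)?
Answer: -1/290 ≈ -0.0034483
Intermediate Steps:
f(R) = 1 (f(R) = (2*R)/((2*R)) = (2*R)*(1/(2*R)) = 1)
D(U) = -101 + U (D(U) = U - (78 + 23) = U - 1*101 = U - 101 = -101 + U)
f(6)/D(-189) = 1/(-101 - 189) = 1/(-290) = 1*(-1/290) = -1/290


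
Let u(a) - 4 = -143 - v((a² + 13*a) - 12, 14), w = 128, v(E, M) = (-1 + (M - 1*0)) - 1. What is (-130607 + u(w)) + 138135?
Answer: 7377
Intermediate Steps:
v(E, M) = -2 + M (v(E, M) = (-1 + (M + 0)) - 1 = (-1 + M) - 1 = -2 + M)
u(a) = -151 (u(a) = 4 + (-143 - (-2 + 14)) = 4 + (-143 - 1*12) = 4 + (-143 - 12) = 4 - 155 = -151)
(-130607 + u(w)) + 138135 = (-130607 - 151) + 138135 = -130758 + 138135 = 7377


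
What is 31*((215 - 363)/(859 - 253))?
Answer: -2294/303 ≈ -7.5710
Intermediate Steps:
31*((215 - 363)/(859 - 253)) = 31*(-148/606) = 31*(-148*1/606) = 31*(-74/303) = -2294/303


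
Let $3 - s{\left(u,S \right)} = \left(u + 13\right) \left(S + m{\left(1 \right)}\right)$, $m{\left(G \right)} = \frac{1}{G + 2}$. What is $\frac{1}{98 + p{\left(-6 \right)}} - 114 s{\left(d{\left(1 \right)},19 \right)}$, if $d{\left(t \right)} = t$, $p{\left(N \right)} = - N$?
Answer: $\frac{3173457}{104} \approx 30514.0$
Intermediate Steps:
$m{\left(G \right)} = \frac{1}{2 + G}$
$s{\left(u,S \right)} = 3 - \left(13 + u\right) \left(\frac{1}{3} + S\right)$ ($s{\left(u,S \right)} = 3 - \left(u + 13\right) \left(S + \frac{1}{2 + 1}\right) = 3 - \left(13 + u\right) \left(S + \frac{1}{3}\right) = 3 - \left(13 + u\right) \left(\frac{1}{3} + S\right)$)
$\frac{1}{98 + p{\left(-6 \right)}} - 114 s{\left(d{\left(1 \right)},19 \right)} = \frac{1}{98 - -6} - 114 \left(- \frac{4}{3} - 247 - \frac{1}{3} - 19 \cdot 1\right) = \frac{1}{98 + 6} - 114 \left(- \frac{4}{3} - 247 - \frac{1}{3} - 19\right) = \frac{1}{104} - -30514 = \frac{1}{104} + 30514 = \frac{3173457}{104}$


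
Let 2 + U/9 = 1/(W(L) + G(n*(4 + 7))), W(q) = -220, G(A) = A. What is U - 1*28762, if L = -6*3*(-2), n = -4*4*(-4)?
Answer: -13929511/484 ≈ -28780.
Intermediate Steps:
n = 64 (n = -16*(-4) = 64)
L = 36 (L = -18*(-2) = 36)
U = -8703/484 (U = -18 + 9/(-220 + 64*(4 + 7)) = -18 + 9/(-220 + 64*11) = -18 + 9/(-220 + 704) = -18 + 9/484 = -8703/484 ≈ -17.981)
U - 1*28762 = -8703/484 - 1*28762 = -8703/484 - 28762 = -13929511/484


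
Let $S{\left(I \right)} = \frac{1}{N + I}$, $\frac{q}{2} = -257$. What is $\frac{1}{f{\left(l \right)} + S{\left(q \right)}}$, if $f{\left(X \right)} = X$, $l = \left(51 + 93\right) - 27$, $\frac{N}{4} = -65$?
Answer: $\frac{774}{90557} \approx 0.0085471$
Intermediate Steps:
$N = -260$ ($N = 4 \left(-65\right) = -260$)
$q = -514$ ($q = 2 \left(-257\right) = -514$)
$S{\left(I \right)} = \frac{1}{-260 + I}$
$l = 117$ ($l = 144 - 27 = 117$)
$\frac{1}{f{\left(l \right)} + S{\left(q \right)}} = \frac{1}{117 + \frac{1}{-260 - 514}} = \frac{1}{117 + \frac{1}{-774}} = \frac{1}{117 - \frac{1}{774}} = \frac{1}{\frac{90557}{774}} = \frac{774}{90557}$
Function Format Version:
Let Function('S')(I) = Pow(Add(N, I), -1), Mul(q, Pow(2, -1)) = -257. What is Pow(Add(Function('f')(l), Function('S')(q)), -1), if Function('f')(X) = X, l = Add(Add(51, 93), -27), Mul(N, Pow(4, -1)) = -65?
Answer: Rational(774, 90557) ≈ 0.0085471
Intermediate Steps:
N = -260 (N = Mul(4, -65) = -260)
q = -514 (q = Mul(2, -257) = -514)
Function('S')(I) = Pow(Add(-260, I), -1)
l = 117 (l = Add(144, -27) = 117)
Pow(Add(Function('f')(l), Function('S')(q)), -1) = Pow(Add(117, Pow(Add(-260, -514), -1)), -1) = Pow(Add(117, Pow(-774, -1)), -1) = Pow(Add(117, Rational(-1, 774)), -1) = Pow(Rational(90557, 774), -1) = Rational(774, 90557)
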